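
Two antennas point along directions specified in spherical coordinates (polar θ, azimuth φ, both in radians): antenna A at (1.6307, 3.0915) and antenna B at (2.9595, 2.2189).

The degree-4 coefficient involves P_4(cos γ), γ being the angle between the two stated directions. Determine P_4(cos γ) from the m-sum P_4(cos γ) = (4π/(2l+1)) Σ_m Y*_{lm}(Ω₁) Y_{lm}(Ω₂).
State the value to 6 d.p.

0.264163

Term-by-term m-sum for l=4 (normalisation 4π/9 = 1.396263):
  m=-4: Y*=0.43058 - 0.08745j  Y=-0.00041 - 0.00025j  product -0.00020 - 0.00007j
  m=-3: Y*=0.07369 - 0.01116j  Y=-0.00681 + 0.00267j  product -0.00047 + 0.00027j
  m=-2: Y*=-0.32333 + 0.03250j  Y=-0.01716 + 0.06093j  product 0.00357 - 0.02026j
  m=-1: Y*=-0.08400 + 0.00421j  Y=0.19177 + 0.25326j  product -0.01718 - 0.02047j
  m=+0: Y*=0.30603 + 0.00000j  Y=0.71151 + 0.00000j  product 0.21774 + 0.00000j
  m=+1: Y*=0.08400 + 0.00421j  Y=-0.19177 + 0.25326j  product -0.01718 + 0.02047j
  m=+2: Y*=-0.32333 - 0.03250j  Y=-0.01716 - 0.06093j  product 0.00357 + 0.02026j
  m=+3: Y*=-0.07369 - 0.01116j  Y=0.00681 + 0.00267j  product -0.00047 - 0.00027j
  m=+4: Y*=0.43058 + 0.08745j  Y=-0.00041 + 0.00025j  product -0.00020 + 0.00007j
Accumulated sum 0.18919 - 0.00000j; after 4π/(2l+1) scaling, 0.26416 - 0.00000j ⇒ P_4 = 0.264163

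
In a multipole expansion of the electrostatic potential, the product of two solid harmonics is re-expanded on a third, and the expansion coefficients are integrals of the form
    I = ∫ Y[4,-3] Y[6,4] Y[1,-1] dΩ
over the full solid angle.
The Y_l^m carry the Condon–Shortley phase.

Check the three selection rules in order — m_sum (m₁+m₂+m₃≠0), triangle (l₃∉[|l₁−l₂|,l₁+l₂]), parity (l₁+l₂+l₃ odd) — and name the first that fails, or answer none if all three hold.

m₁+m₂+m₃ = -3 + 4 − 1 = 0  ✓
triangle: need |l₁−l₂| ≤ l₃ ≤ l₁+l₂ = [2,10]; l₃=1 is outside  ✗
parity: l₁+l₂+l₃ = 11 is odd

triangle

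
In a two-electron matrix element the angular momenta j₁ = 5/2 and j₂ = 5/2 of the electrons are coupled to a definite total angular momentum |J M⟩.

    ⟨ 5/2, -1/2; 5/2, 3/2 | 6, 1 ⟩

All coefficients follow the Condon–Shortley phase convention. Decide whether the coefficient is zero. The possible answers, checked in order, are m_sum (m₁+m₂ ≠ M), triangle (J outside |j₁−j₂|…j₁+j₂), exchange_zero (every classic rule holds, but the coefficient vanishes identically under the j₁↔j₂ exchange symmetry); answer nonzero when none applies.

triangle

m-sum: m₁+m₂ = -1/2+3/2 = 1, M = 1  ✓
triangle: need |j₁−j₂| ≤ J ≤ j₁+j₂, i.e. J ∈ [0, 5]; J = 6 is outside ✗ ⇒ coefficient is 0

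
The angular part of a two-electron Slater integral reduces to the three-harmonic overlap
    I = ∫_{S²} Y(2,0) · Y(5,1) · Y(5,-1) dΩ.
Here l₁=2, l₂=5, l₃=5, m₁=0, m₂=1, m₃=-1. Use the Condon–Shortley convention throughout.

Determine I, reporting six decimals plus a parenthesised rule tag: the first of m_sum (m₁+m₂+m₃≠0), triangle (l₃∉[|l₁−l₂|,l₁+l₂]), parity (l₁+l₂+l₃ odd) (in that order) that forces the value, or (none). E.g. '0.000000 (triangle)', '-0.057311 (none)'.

-0.145565 (none)

Rules hold: Σm=0, L=12 even, 3≤5≤7.
N = 5·11·11 = 605
Δ = 2!·2!·8!/13! = 1/38610
Racah Σ t=0..2: t=0:+1/2880 t=1:−1/576 t=2:+1/2880 = -1/960
⇒ 3j(2 5 5; 0 0 0)² = 10/429, sgn +1
Racah Σ t=0..2: t=0:+1/5760 t=1:−1/720 t=2:+1/2304 = -1/1280
⇒ 3j(2 5 5; 0 1 -1)² = 27/1430, sgn -1
4πI² = N·(3j₀)²·(3jₘ)² = 45/169
I = -1·√(0.266272/4π) = -0.14556534
No selection rule forces the value: the integral is nonzero (none).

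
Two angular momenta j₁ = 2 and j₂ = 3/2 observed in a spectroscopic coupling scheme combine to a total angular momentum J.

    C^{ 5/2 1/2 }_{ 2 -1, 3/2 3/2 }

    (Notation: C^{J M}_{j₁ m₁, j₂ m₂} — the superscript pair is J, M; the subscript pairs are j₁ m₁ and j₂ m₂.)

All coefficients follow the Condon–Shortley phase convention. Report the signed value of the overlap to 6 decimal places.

j₁+j₂−J=1  J+j₁−j₂=3  J−j₁+j₂=2  j₁+j₂+J+1=7
(j₁±m₁, j₂±m₂, J±M) = (1,3,3,0,3,2)
P² = 216/35
sum k=1..1:
  [1] −1/4 = -1/4
S = -1/4
C² = P²·S² = 27/70 ; C = -0.621059

−√(27/70) ≈ -0.621059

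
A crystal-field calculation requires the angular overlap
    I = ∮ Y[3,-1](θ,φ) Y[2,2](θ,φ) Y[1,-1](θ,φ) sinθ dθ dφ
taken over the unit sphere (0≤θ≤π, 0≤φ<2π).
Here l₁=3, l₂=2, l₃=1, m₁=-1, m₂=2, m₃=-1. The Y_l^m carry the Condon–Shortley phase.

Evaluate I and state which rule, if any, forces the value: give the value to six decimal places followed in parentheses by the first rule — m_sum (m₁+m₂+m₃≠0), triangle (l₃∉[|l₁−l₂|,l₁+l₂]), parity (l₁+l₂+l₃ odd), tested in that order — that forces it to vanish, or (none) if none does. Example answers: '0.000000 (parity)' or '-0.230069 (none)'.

-0.082589 (none)

Rules hold: Σm=0, L=6 even, 1≤1≤5.
N = 7·5·3 = 105
Δ = 4!·2!·0!/7! = 1/105
Racah Σ t=2..2: t=2:+1/4 = 1/4
⇒ 3j(3 2 1; 0 0 0)² = 3/35, sgn -1
Racah Σ t=4..4: t=4:+1/48 = 1/48
⇒ 3j(3 2 1; -1 2 -1)² = 1/105, sgn +1
4πI² = N·(3j₀)²·(3jₘ)² = 3/35
I = -1·√(0.0857143/4π) = -0.08258890
No selection rule forces the value: the integral is nonzero (none).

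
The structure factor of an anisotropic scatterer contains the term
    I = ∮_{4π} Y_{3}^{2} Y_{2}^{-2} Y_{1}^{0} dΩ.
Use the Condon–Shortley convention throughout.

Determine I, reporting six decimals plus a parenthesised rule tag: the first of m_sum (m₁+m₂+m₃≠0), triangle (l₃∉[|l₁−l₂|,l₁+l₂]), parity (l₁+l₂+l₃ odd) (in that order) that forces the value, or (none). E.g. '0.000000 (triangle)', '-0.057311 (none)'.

Rules hold: Σm=0, L=6 even, 1≤1≤5.
N = 7·5·3 = 105
Δ = 4!·2!·0!/7! = 1/105
Racah Σ t=2..2: t=2:+1/4 = 1/4
⇒ 3j(3 2 1; 0 0 0)² = 3/35, sgn -1
Racah Σ t=0..0: t=0:+1/24 = 1/24
⇒ 3j(3 2 1; 2 -2 0)² = 1/21, sgn -1
4πI² = N·(3j₀)²·(3jₘ)² = 3/7
I = +1·√(0.428571/4π) = 0.18467439
No selection rule forces the value: the integral is nonzero (none).

0.184674 (none)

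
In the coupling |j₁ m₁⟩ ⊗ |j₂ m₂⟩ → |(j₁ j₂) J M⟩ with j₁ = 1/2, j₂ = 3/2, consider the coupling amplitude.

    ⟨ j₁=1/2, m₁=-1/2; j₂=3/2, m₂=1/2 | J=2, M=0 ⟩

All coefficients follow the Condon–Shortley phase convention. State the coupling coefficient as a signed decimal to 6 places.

triangle: 0!×1!×3!/5! = 6/120
(j±m)!: 0!×1!×2!×1!×2!×2! = 8
prefactor² = (2J+1)×Δ×N² = 2
  k=0: +1/(0!×0!×1!×2!×0!×1!) = 1/2
Σ = 1/2  ⇒  CG² = 2×(1/2)² = 1/2
CG = +√(1/2) = +0.707107

+√(1/2) = +0.707107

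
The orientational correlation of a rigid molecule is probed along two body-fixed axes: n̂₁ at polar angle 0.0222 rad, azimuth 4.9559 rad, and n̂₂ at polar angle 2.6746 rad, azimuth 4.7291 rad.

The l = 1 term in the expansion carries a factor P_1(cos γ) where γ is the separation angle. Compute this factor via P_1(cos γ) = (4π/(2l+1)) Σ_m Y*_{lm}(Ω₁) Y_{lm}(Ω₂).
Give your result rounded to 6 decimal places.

-0.882968

Term-by-term m-sum for l=1 (normalisation 4π/3 = 4.188790):
  m=-1: (0.001849, -0.007443) × (0.002599, 0.155521) = (0.001162, 0.000268)  (running Σ = (0.001162, 0.000268))
  m=0: (0.488482, -0.000000) × (-0.436286, 0.000000) = (-0.213118, 0.000000)  (running Σ = (-0.211956, 0.000268))
  m=1: (-0.001849, -0.007443) × (-0.002599, 0.155521) = (0.001162, -0.000268)  (running Σ = (-0.210793, 0.000000))
Accumulated sum (-0.210793, 0.000000); after 4π/(2l+1) scaling, (-0.882968, 0.000000) ⇒ P_1 = -0.882968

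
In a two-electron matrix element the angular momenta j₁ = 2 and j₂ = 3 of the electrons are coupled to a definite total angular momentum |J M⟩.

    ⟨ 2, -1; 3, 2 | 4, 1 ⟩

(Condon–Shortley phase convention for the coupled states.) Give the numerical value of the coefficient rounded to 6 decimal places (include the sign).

−√(7/20) = -0.591608

triangle: 1!×3!×5!/10! = 720/3628800
(j±m)!: 1!×3!×5!×1!×5!×3! = 518400
prefactor² = (2J+1)×Δ×N² = 6480/7
  k=0: +1/(0!×1!×3!×5!×0!×0!) = 1/720
  k=1: −1/(1!×0!×2!×4!×1!×1!) = -1/48
Σ = -7/360  ⇒  CG² = 6480/7×(-7/360)² = 7/20
CG = −√(7/20) = -0.591608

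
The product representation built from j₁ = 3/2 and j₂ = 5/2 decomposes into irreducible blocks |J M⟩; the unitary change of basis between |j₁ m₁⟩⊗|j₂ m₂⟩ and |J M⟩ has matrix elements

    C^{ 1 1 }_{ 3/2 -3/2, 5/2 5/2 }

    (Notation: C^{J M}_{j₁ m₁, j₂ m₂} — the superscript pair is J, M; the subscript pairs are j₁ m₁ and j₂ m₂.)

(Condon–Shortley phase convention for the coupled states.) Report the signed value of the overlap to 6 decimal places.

√[3·3!0!2!/6! · 0!3!5!0!2!0!] = √(72)
  +(−1)^3/∏(3,0,0,2,0,0)! = -1/12  (running -1/12)
⟨..|..⟩ = √(72)·(-1/12) = -0.707107

−√(1/2) = -0.707107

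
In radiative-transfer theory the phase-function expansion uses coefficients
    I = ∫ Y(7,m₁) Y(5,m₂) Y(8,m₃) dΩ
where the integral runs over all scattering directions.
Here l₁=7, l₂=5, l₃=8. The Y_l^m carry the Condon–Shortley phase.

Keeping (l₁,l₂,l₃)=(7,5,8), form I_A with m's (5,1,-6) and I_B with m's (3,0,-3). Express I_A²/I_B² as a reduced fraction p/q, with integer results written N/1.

1001/243

Same 7,5,8: normalisation and zero-m 3j drop out of the ratio.
A: Δ: 4! 10! 6! / 21! → 1/814773960; sum: t=0:+1/1393459200 t=1:−1/261273600 t=2:+1/696729600 = -1/597196800; 3j²(7 5 8; 5 1 -6) = Δ·Π!·Σ² = 77/7752  (sign -1)
B: Δ: 4! 10! 6! / 21! → 1/814773960; sum: t=0:+1/49766400 t=1:−1/8709120 t=2:+1/11612160 t=3:−1/104509440 t=4:+1/10450944000 = -1/55296000; 3j²(7 5 8; 3 0 -3) = Δ·Π!·Σ² = 81/33592  (sign +1)
I_A²/I_B² = (77/7752)/(81/33592) = 1001/243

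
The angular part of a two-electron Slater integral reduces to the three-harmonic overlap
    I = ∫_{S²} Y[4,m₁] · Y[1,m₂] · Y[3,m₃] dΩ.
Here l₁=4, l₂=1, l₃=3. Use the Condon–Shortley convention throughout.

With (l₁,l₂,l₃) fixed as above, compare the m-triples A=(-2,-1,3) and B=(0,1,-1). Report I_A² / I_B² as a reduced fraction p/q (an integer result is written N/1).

Shared (l₁,l₂,l₃)=(4,1,3): N and (l;000)² cancel in I_A²/I_B².
A: Δ = 2!·6!·0!/9! = 1/252; Racah Σ t=0..0: t=0:+1/1440 = 1/1440; ⇒ 3j(4 1 3; -2 -1 3)² = 1/252, sgn +1
B: Δ = 2!·6!·0!/9! = 1/252; Racah Σ t=2..2: t=2:+1/96 = 1/96; ⇒ 3j(4 1 3; 0 1 -1)² = 1/42, sgn +1
I_A²/I_B² = (1/252)/(1/42) = 1/6

1/6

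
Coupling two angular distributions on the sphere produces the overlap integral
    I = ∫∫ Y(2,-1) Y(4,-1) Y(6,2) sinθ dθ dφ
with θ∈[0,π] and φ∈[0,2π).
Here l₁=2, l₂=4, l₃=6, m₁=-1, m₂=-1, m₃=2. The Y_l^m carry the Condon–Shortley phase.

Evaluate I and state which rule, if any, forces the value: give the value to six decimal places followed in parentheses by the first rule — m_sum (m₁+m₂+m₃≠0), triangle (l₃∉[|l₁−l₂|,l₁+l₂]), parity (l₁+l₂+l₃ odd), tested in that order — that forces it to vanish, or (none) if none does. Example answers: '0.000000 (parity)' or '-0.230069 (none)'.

0.238034 (none)

Checks pass: Σm=0; 12 even; l₃=6∈[2,6].
(2·2+1)(2·4+1)(2·6+1) = 585
Δ: 0! 4! 8! / 13! → 1/6435
sum: t=0:+1/2304 = 1/2304
3j²(2 4 6; 0 0 0) = Δ·Π!·Σ² = 5/143  (sign +1)
sum: t=0:+1/4320 = 1/4320
3j²(2 4 6; -1 -1 2) = Δ·Π!·Σ² = 224/6435  (sign +1)
combine: 4πI² = 585·5/143·224/6435 = 1120/1573
take √, sign +1: I = 0.23803440
No selection rule forces the value: the integral is nonzero (none).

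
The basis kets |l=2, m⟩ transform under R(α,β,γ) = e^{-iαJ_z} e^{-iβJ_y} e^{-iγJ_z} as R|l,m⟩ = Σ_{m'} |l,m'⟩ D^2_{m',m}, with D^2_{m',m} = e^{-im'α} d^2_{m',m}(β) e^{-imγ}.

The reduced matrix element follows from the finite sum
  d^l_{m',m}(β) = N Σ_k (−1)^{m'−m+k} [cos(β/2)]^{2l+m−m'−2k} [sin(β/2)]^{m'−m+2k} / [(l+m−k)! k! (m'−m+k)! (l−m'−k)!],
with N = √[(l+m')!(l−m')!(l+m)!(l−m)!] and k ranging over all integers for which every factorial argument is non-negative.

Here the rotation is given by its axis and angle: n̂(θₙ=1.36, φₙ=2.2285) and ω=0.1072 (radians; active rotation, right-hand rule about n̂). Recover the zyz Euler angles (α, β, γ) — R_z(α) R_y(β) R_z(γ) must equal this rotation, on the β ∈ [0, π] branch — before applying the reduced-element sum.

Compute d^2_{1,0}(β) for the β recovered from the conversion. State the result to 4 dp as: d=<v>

Axis–angle → zyz. n̂ = (sinθₙcosφₙ, sinθₙsinφₙ, cosθₙ) = (-0.597770, +0.773880, +0.209239), ω = 0.1072.
R = I cosω + sinω [n̂]ₓ + (1−cosω) n̂n̂ᵀ gives
  R = [+0.996311, -0.025043, +0.082083; +0.019732, +0.997697, +0.064888; -0.083519, -0.063029, +0.994511]
β = atan2(√(R₁₃²+R₂₃²), R₃₃) = 0.104825; α = atan2(R₂₃, R₁₃) mod 2π = 0.668929; γ = atan2(R₃₂, −R₃₁) mod 2π = 5.636707
d^2_{1,0}(β=0.1048) via the finite sum:
c=cos(0.104825/2)=0.998627, s=sin(0.104825/2)=0.052388; N=√[6·1·2·2]=4.898979
k: max(0,(0)−(1))=0 … min(2+(0),2−(1))=1
  k=0: (−1)^1·4.8990/(2)·0.9986^3·0.0524^1 = -0.127797
  k=1: (−1)^2·4.8990/(2)·0.9986^1·0.0524^3 = +0.000352
d^2_{1,0}(0.1048) = -0.127797 +0.000352 = -0.127445

d=-0.1274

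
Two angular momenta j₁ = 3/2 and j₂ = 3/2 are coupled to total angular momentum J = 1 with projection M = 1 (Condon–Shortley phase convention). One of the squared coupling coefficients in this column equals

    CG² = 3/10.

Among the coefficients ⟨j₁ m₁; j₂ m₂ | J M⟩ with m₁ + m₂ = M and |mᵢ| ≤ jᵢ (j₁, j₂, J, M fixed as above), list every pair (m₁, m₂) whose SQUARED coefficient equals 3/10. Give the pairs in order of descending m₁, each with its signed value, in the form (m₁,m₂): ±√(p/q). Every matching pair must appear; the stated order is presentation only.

(3/2,-1/2): +√(3/10); (-1/2,3/2): +√(3/10)

Admissible pairs with m₁+m₂ = M = 1: (-1/2,3/2), (1/2,1/2), (3/2,-1/2)
  (m₁,m₂)=(3/2,-1/2): CG² = 3/10, CG = +√(3/10)   ← matches the target
  (m₁,m₂)=(1/2,1/2): CG² = 2/5, CG = −√(2/5)
  (m₁,m₂)=(-1/2,3/2): CG² = 3/10, CG = +√(3/10)   ← matches the target
Pairs with CG² = 3/10: (3/2,-1/2): +√(3/10); (-1/2,3/2): +√(3/10)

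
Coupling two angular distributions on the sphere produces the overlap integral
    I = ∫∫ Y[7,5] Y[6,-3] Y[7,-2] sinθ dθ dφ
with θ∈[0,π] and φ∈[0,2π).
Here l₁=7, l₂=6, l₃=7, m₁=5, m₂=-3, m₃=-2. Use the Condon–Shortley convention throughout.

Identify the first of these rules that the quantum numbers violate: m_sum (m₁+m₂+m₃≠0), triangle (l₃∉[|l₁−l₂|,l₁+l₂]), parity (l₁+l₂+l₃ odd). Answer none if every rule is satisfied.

none

Σmᵢ = 0  ✓
l₃∈[|l₁−l₂|,l₁+l₂]=[1,13], have l₃=7  ✓
Σlᵢ = 20 ⇒ even  ✓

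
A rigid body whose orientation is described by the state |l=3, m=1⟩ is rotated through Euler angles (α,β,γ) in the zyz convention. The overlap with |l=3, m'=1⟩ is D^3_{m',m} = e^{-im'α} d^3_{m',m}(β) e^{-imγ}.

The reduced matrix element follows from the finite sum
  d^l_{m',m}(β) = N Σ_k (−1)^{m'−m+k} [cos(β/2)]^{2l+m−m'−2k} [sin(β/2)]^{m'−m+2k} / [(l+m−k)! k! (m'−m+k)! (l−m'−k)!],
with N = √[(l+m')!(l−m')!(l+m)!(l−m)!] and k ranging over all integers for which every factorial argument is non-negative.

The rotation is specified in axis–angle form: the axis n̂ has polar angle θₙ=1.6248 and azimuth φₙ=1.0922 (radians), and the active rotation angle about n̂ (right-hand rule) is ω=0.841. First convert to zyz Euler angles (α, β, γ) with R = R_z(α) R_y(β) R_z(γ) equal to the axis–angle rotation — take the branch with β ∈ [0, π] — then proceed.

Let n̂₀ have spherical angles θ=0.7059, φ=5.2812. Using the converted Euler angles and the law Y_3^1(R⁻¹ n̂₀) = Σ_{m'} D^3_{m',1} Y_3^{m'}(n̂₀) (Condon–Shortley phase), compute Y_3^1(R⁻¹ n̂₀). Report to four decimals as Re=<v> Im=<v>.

Re=0.3282 Im=0.2132

Axis–angle → zyz. n̂ = (sinθₙcosφₙ, sinθₙsinφₙ, cosθₙ) = (+0.459862, +0.886348, -0.053977), ω = 0.8410.
R = I cosω + sinω [n̂]ₓ + (1−cosω) n̂n̂ᵀ gives
  R = [+0.737198, +0.176075, +0.652332; +0.095615, +0.928549, -0.358685; -0.668877, +0.326795, +0.667689]
β = atan2(√(R₁₃²+R₂₃²), R₃₃) = 0.839696; α = atan2(R₂₃, R₁₃) mod 2π = 5.780456; γ = atan2(R₃₂, −R₃₁) mod 2π = 0.454464
Need the full column D^3_{m',1} for m'=−3..3 at α=5.7805, β=0.8397, γ=0.4545.
cos(β/2)=0.913151, sin(β/2)=0.407622
d^3_{-3,1}: single k=4 term ⇒ +0.089158;  D = -0.034050-0.082400i
d^3_{-2,1}: k∈[3..4] ⇒ +0.326159 -0.032496 = +0.293663;  D = +0.032493-0.291860i
d^3_{-1,1}: k∈[2..4] ⇒ +0.693164 -0.184164 +0.004587 = +0.513587;  D = +0.295733-0.419898i
d^3_{0,1}: k∈[1..3] ⇒ +0.896521 -0.535935 +0.035598 = +0.396184;  D = +0.355970-0.173917i
d^3_{1,1}: k∈[0..2] ⇒ +0.579769 -0.924219 +0.138123 = -0.206327;  D = -0.206087-0.009955i
d^3_{2,1}: k∈[0..1] ⇒ -0.818408 +0.326159 = -0.492249;  D = -0.419398-0.257709i
d^3_{3,1}: single k=0 term ⇒ +0.447436;  D = +0.221185+0.388942i
Y_3^{m'}(θ=0.7059,φ=5.2812) and Σ D·Y over m':
  (-0.0340-0.0824i)·(-0.1129+0.0154i)  (+0.0325-0.2919i)·(-0.1374+0.2971i)  (+0.2957-0.4199i)·(+0.2141+0.3349i)  (+0.3560-0.1739i)·(-0.0296+0.0000i)  (-0.2061-0.0100i)·(-0.2141+0.3349i)  (-0.4194-0.2577i)·(-0.1374-0.2971i)  (+0.2212+0.3889i)·(+0.1129+0.0154i)
Y_3^1(R⁻¹ n̂) = +0.328236+0.213232i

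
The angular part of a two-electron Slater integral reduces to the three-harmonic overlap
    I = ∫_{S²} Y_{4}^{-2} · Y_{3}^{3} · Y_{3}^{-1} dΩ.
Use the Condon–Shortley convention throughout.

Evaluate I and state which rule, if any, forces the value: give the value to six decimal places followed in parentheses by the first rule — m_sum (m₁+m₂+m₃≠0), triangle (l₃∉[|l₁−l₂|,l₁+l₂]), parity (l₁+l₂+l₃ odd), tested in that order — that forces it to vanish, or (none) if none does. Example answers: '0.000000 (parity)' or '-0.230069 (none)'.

-0.188451 (none)

Checks pass: Σm=0; 10 even; l₃=3∈[1,7].
(2·4+1)(2·3+1)(2·3+1) = 441
Δ: 4! 4! 2! / 11! → 1/34650
sum: t=1:−1/72 t=2:+1/16 t=3:−1/72 = 5/144
3j²(4 3 3; 0 0 0) = Δ·Π!·Σ² = 2/77  (sign -1)
sum: t=4:+1/192 = 1/192
3j²(4 3 3; -2 3 -1) = Δ·Π!·Σ² = 3/77  (sign +1)
combine: 4πI² = 441·2/77·3/77 = 54/121
take √, sign -1: I = -0.18845135
No selection rule forces the value: the integral is nonzero (none).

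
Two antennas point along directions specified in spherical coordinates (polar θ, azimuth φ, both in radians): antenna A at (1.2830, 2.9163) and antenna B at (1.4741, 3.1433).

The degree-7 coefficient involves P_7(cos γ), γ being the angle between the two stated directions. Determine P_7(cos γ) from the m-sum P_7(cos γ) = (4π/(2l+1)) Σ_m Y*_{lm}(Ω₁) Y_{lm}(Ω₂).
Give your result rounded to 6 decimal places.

Addition theorem: P_7(cos γ) = (4π/15) Σ_m Y*_{lm}(Ω₁) Y_{lm}(Ω₂), m = −7…7:
  term(m=-7) = -0.00328 - 0.18031j   from Y*(Ω₁)=0.00233 + 0.37267j, Y(Ω₂)=-0.48388 + 0.00578j
  term(m=-6) = 0.01503 - 0.07092j   from Y*(Ω₁)=0.08969 - 0.40290j, Y(Ω₂)=0.17562 - 0.00180j
  term(m=-5) = -0.00187 + 0.00402j   from Y*(Ω₁)=-0.00605 + 0.01271j, Y(Ω₂)=0.31499 - 0.00269j
  term(m=-4) = 0.04235 - 0.05426j   from Y*(Ω₁)=-0.21342 + 0.26959j, Y(Ω₂)=-0.20018 + 0.00137j
  term(m=-3) = -0.02753 + 0.02231j   from Y*(Ω₁)=0.10570 - 0.08476j, Y(Ω₂)=-0.26151 + 0.00134j
  term(m=-2) = 0.05427 - 0.02648j   from Y*(Ω₁)=0.25972 - 0.12565j, Y(Ω₂)=0.20931 - 0.00071j
  term(m=-1) = -0.04146 + 0.00958j   from Y*(Ω₁)=-0.17239 + 0.03951j, Y(Ω₂)=0.24059 - 0.00041j
  term(m=+0) = 0.05704 + 0.00000j   from Y*(Ω₁)=-0.26932 + 0.00000j, Y(Ω₂)=-0.21178 + 0.00000j
  term(m=+1) = -0.04146 - 0.00958j   from Y*(Ω₁)=0.17239 + 0.03951j, Y(Ω₂)=-0.24059 - 0.00041j
  term(m=+2) = 0.05427 + 0.02648j   from Y*(Ω₁)=0.25972 + 0.12565j, Y(Ω₂)=0.20931 + 0.00071j
  term(m=+3) = -0.02753 - 0.02231j   from Y*(Ω₁)=-0.10570 - 0.08476j, Y(Ω₂)=0.26151 + 0.00134j
  term(m=+4) = 0.04235 + 0.05426j   from Y*(Ω₁)=-0.21342 - 0.26959j, Y(Ω₂)=-0.20018 - 0.00137j
  term(m=+5) = -0.00187 - 0.00402j   from Y*(Ω₁)=0.00605 + 0.01271j, Y(Ω₂)=-0.31499 - 0.00269j
  term(m=+6) = 0.01503 + 0.07092j   from Y*(Ω₁)=0.08969 + 0.40290j, Y(Ω₂)=0.17562 + 0.00180j
  term(m=+7) = -0.00328 + 0.18031j   from Y*(Ω₁)=-0.00233 + 0.37267j, Y(Ω₂)=0.48388 + 0.00578j
Total Σ_m = 0.13205 + 0.00000j. Multiply by 0.837758: 0.11063 + 0.00000j. P_7(cos γ) = 0.110628

0.110628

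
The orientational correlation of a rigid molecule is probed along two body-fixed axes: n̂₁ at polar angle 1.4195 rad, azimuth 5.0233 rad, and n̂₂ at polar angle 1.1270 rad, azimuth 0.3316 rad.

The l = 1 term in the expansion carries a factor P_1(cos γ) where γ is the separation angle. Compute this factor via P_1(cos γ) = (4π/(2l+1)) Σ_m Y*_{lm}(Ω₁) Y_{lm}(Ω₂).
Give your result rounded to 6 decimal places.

Expand P_1 via completeness: Σ_{m} conj(Y_{1,m}) at Ω₁ times Y_{1,m} at Ω₂ —
  [-1]  conj(Y_{1,-1})(Ω₁) = 0.10449 - 0.32517j ; Y_{1,-1}(Ω₂) = 0.29503 - 0.10158j ; Δ = -0.00220 - 0.10655j
  [+0]  conj(Y_{1,0})(Ω₁) = 0.07364 + 0.00000j ; Y_{1,0}(Ω₂) = 0.20979 + 0.00000j ; Δ = 0.01545 + 0.00000j
  [+1]  conj(Y_{1,1})(Ω₁) = -0.10449 - 0.32517j ; Y_{1,1}(Ω₂) = -0.29503 - 0.10158j ; Δ = -0.00220 + 0.10655j
Total Σ_m = 0.01104 + 0.00000j. Multiply by 4.188790: 0.04624 + 0.00000j. P_1(cos γ) = 0.046245

0.046245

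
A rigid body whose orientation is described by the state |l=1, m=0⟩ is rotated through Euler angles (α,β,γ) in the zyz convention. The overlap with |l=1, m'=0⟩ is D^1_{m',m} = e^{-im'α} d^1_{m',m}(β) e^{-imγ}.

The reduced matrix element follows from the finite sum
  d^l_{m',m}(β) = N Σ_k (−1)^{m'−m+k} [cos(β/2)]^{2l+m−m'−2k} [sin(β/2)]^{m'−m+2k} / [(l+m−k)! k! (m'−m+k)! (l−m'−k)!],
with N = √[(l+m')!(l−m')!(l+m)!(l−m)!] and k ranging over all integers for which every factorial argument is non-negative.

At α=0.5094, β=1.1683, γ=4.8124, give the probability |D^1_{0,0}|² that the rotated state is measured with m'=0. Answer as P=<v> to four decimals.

P=0.1534

D^1_{0,0}(0.5094,1.1683,4.8124) = e^{-i·0·0.5094}·d^1_{0,0}(1.1683)·e^{-i·0·4.8124}. Compute d first:
Half-angle: c=0.834181, s=0.551491. N=√(1·1·1·1)=1.000000
The bounds max(0,m−m')=0 and min(l+m,l−m')=1 give 2 terms
  k=0: (−1)^0·1.0000/(1)·0.8342^2·0.5515^0 = +0.695858
  k=1: (−1)^1·1.0000/(1)·0.8342^0·0.5515^2 = -0.304142
d^1_{0,0}(1.1683) = +0.695858 -0.304142 = +0.391716
|D^1_{0,0}|² = |d^1_{0,0}(β)|² = (+0.391716)² = 0.153442 (the z-rotation phases have unit modulus)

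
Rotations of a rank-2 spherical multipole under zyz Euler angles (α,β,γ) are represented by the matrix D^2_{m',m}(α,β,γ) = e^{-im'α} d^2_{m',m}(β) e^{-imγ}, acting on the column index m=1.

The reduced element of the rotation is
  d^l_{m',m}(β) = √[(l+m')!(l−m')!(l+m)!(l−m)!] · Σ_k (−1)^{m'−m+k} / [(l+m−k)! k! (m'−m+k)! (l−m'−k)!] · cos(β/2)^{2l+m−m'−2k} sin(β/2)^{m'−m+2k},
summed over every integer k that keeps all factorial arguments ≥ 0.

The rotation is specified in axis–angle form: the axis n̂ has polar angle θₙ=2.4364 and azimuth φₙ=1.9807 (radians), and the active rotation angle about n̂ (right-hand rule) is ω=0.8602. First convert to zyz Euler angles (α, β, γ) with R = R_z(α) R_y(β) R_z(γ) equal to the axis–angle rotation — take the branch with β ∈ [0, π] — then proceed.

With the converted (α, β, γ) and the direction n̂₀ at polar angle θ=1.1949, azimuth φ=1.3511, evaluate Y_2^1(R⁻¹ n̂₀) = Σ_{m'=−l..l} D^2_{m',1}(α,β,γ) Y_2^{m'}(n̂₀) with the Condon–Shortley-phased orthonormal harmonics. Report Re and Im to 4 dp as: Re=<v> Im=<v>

Re=0.2018 Im=-0.2383

Axis–angle → zyz. n̂ = (sinθₙcosφₙ, sinθₙsinφₙ, cosθₙ) = (-0.258314, +0.594485, -0.761487), ω = 0.8602.
R = I cosω + sinω [n̂]ₓ + (1−cosω) n̂n̂ᵀ gives
  R = [+0.675487, +0.523790, +0.519000; -0.630583, +0.775172, +0.038387; -0.382207, -0.353202, +0.853912]
β = atan2(√(R₁₃²+R₂₃²), R₃₃) = 0.547340; α = atan2(R₂₃, R₁₃) mod 2π = 0.073829; γ = atan2(R₃₂, −R₃₁) mod 2π = 5.537207
Need the full column D^2_{m',1} for m'=−2..2 at α=0.0738, β=0.5473, γ=5.5372.
cos(β/2)=0.962786, sin(β/2)=0.270266
d^2_{-2,1}: single k=3 term ⇒ +0.038013;  D = +0.023818+0.029626i
d^2_{-1,1}: k∈[2..3] ⇒ +0.203126 -0.005335 = +0.197790;  D = +0.134965+0.144587i
d^2_{0,1}: k∈[1..2] ⇒ +0.590822 -0.046557 = +0.544265;  D = +0.399722+0.369387i
d^2_{1,1}: k∈[0..1] ⇒ +0.859248 -0.203126 = +0.656122;  D = +0.513406+0.408546i
d^2_{2,1}: single k=0 term ⇒ -0.482404;  D = -0.398602-0.271716i
Y_2^{m'}(θ=1.1949,φ=1.3511) and Σ D·Y over m':
  (+0.0238+0.0296i)·(-0.3025-0.1422i)  (+0.1350+0.1446i)·(+0.0575-0.2575i)  (+0.3997+0.3694i)·(-0.1879+0.0000i)  (+0.5134+0.4085i)·(-0.0575-0.2575i)  (-0.3986-0.2717i)·(-0.3025+0.1422i)
Y_2^1(R⁻¹ n̂) = +0.201760-0.238340i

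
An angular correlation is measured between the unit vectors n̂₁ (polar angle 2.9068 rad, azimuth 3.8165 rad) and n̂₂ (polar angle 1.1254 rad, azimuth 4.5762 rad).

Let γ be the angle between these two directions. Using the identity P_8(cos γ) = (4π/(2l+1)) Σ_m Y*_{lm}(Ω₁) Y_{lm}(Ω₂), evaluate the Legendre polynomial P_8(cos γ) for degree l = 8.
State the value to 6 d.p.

Term-by-term m-sum for l=8 (normalisation 4π/17 = 0.739198):
  m=-8: Y*=(0.000003, -0.000003)  Y=(0.104959, 0.200977)  product (0.000001, 0.000000)
  m=-7: Y*=(0.000001, -0.000074)  Y=(0.353012, -0.250674)  product (-0.000018, -0.000026)
  m=-6: Y*=(-0.000484, -0.000620)  Y=(-0.248220, -0.264496)  product (-0.000044, 0.000282)
  m=-5: Y*=(-0.005867, -0.001392)  Y=(0.028508, -0.035185)  product (-0.000216, 0.000167)
  m=-4: Y*=(-0.030957, 0.014648)  Y=(-0.304443, -0.184466)  product (0.012127, 0.001251)
  m=-3: Y*=(-0.062379, 0.127851)  Y=(-0.052980, 0.122376)  product (-0.012341, -0.014407)
  m=-2: Y*=(0.089114, 0.396679)  Y=(-0.281607, -0.078658)  product (0.006107, -0.118717)
  m=-1: Y*=(0.526594, 0.421419)  Y=(-0.026640, 0.194402)  product (-0.095953, 0.091144)
  m=+0: Y*=(0.263706, -0.000000)  Y=(-0.266218, 0.000000)  product (-0.070203, 0.000000)
  m=+1: Y*=(-0.526594, 0.421419)  Y=(0.026640, 0.194402)  product (-0.095953, -0.091144)
  m=+2: Y*=(0.089114, -0.396679)  Y=(-0.281607, 0.078658)  product (0.006107, 0.118717)
  m=+3: Y*=(0.062379, 0.127851)  Y=(0.052980, 0.122376)  product (-0.012341, 0.014407)
  m=+4: Y*=(-0.030957, -0.014648)  Y=(-0.304443, 0.184466)  product (0.012127, -0.001251)
  m=+5: Y*=(0.005867, -0.001392)  Y=(-0.028508, -0.035185)  product (-0.000216, -0.000167)
  m=+6: Y*=(-0.000484, 0.000620)  Y=(-0.248220, 0.264496)  product (-0.000044, -0.000282)
  m=+7: Y*=(-0.000001, -0.000074)  Y=(-0.353012, -0.250674)  product (-0.000018, 0.000026)
  m=+8: Y*=(0.000003, 0.000003)  Y=(0.104959, -0.200977)  product (0.000001, -0.000000)
Accumulated sum (-0.250878, 0.000000); after 4π/(2l+1) scaling, (-0.185449, 0.000000) ⇒ P_8 = -0.185449

-0.185449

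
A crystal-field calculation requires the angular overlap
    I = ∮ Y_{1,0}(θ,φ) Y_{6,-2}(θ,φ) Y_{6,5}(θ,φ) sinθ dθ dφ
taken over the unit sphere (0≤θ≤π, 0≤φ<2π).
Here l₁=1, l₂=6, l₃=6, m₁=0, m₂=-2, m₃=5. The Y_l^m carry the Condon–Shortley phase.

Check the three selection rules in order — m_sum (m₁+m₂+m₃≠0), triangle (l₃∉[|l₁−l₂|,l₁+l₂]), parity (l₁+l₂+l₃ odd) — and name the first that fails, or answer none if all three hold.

m_sum

azimuthal sum: 0 − 2 + 5 = 3  ✗
5 ≤ 6 ≤ 7 (triangle on l)
L = 1 + 6 + 6 = 13 (odd)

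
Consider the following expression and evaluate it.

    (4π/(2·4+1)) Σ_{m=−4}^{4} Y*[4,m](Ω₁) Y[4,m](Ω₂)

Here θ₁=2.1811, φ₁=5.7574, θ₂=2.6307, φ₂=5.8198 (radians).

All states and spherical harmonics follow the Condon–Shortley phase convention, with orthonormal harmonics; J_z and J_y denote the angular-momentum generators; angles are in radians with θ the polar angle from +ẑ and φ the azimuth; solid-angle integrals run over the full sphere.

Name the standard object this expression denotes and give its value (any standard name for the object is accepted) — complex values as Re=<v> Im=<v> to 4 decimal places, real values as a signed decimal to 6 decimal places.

Legendre polynomial (addition theorem), +0.206984

This sum is the spherical-harmonic addition theorem: it equals the Legendre polynomial P_l(cos γ) of the angle γ between the two directions.
Addition theorem: P_4(cos γ) = (4π/9) Σ_m Y*_{lm}(Ω₁) Y_{lm}(Ω₂), m = −4…4:
  m=-4: (-0.10129 - 0.17195j) × (-0.00706 + 0.02429j) = 0.00489 - 0.00125j  (running Σ = 0.00489 - 0.00125j)
  m=-3: (0.00259 + 0.39476j) × (-0.02293 - 0.12556j) = 0.04951 - 0.00938j  (running Σ = 0.05440 - 0.01062j)
  m=-2: (0.14483 - 0.25340j) × (0.20776 + 0.27671j) = 0.10021 - 0.01257j  (running Σ = 0.15460 - 0.02320j)
  m=-1: (0.13467 - 0.07815j) × (-0.41993 - 0.20983j) = -0.07295 + 0.00456j  (running Σ = 0.08165 - 0.01864j)
  m=0: (-0.32559 + 0.00000j) × (0.04627 + 0.00000j) = -0.01507 + 0.00000j  (running Σ = 0.06659 - 0.01864j)
  m=1: (-0.13467 - 0.07815j) × (0.41993 - 0.20983j) = -0.07295 - 0.00456j  (running Σ = -0.00636 - 0.02320j)
  m=2: (0.14483 + 0.25340j) × (0.20776 - 0.27671j) = 0.10021 + 0.01257j  (running Σ = 0.09384 - 0.01062j)
  m=3: (-0.00259 + 0.39476j) × (0.02293 - 0.12556j) = 0.04951 + 0.00938j  (running Σ = 0.14335 - 0.00125j)
  m=4: (-0.10129 + 0.17195j) × (-0.00706 - 0.02429j) = 0.00489 + 0.00125j  (running Σ = 0.14824 - 0.00000j)
Accumulated sum 0.14824 - 0.00000j; after 4π/(2l+1) scaling, 0.20698 - 0.00000j ⇒ P_4 = 0.206984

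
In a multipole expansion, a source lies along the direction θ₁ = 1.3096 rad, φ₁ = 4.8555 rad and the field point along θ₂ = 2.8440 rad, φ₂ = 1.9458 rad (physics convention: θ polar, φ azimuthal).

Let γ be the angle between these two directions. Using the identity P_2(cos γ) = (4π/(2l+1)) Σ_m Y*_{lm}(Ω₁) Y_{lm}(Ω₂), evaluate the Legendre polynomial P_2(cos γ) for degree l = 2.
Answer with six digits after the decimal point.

Addition theorem: P_2(cos γ) = (4π/5) Σ_m Y*_{lm}(Ω₁) Y_{lm}(Ω₂), m = −2…2:
  m=-2: (-0.345848-0.101784i) × (-0.024300+0.022638i) = +0.010708-0.005356i  (running Σ = +0.010708-0.005356i)
  m=-1: (+0.027488-0.190763i) × (+0.079324+0.201519i) = +0.040623-0.009593i  (running Σ = +0.051331-0.014949i)
  m=0: (-0.252295-0.000000i) × (+0.549433+0.000000i) = -0.138619-0.000000i  (running Σ = -0.087288-0.014949i)
  m=1: (-0.027488-0.190763i) × (-0.079324+0.201519i) = +0.040623+0.009593i  (running Σ = -0.046665-0.005356i)
  m=2: (-0.345848+0.101784i) × (-0.024300-0.022638i) = +0.010708+0.005356i  (running Σ = -0.035957+0.000000i)
Σ over m = -0.035957+0.000000i; ×(4π/5) → -0.090369+0.000000i. Real part: -0.090369

-0.090369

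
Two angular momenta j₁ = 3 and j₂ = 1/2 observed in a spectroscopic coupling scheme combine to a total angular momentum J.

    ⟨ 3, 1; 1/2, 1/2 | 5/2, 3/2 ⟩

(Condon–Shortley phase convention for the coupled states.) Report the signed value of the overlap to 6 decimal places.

√[6·1!5!0!/7! · 4!2!1!0!4!1!] = √(1152/7)
  +(−1)^1/∏(1,0,1,0,4,0)! = -1/24  (running -1/24)
⟨..|..⟩ = √(1152/7)·(-1/24) = -0.534522

-0.534522  (= −√(2/7))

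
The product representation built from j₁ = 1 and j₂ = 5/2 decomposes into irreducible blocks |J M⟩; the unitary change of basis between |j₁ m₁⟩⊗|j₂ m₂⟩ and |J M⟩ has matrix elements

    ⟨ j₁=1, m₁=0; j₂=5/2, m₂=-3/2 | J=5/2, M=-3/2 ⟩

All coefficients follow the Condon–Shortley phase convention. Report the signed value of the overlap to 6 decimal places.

j₁+j₂−J=1  J+j₁−j₂=1  J−j₁+j₂=4  j₁+j₂+J+1=7
(j₁±m₁, j₂±m₂, J±M) = (1,1,1,4,1,4)
P² = 576/35
sum k=0..1:
  [0] +1/6 = 1/6
  [1] −1/24 = -1/24
S = 1/8
C² = P²·S² = 9/35 ; C = +0.507093

+0.507093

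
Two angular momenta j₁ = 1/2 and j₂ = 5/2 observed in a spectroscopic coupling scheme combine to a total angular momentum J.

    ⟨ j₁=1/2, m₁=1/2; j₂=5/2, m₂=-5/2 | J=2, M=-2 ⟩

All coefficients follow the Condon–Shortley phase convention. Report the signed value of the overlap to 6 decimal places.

√[5·1!0!4!/6! · 1!0!0!5!0!4!] = √(480)
  +(−1)^0/∏(0,1,0,0,0,4)! = 1/24  (running 1/24)
⟨..|..⟩ = √(480)·(1/24) = +0.912871

+0.912871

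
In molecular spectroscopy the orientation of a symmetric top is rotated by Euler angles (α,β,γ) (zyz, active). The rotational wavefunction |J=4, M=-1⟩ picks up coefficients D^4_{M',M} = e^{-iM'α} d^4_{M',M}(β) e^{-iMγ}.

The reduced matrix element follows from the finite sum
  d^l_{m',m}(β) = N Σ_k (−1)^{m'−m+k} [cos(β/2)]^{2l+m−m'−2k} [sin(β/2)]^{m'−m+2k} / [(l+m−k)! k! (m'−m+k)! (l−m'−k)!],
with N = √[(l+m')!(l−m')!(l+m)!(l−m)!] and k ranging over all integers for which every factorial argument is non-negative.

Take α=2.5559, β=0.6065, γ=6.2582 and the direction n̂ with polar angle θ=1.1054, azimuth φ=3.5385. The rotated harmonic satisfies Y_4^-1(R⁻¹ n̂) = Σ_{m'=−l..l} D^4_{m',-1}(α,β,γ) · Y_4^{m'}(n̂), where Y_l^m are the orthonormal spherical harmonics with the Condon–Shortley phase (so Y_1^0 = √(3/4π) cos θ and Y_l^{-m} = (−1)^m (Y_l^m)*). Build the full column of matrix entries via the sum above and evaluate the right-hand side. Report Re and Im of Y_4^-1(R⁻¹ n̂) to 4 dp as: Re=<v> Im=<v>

Need the full column D^4_{m',-1} for m'=−4..4 at α=2.5559, β=0.6065, γ=6.2582.
cos(β/2)=0.954371, sin(β/2)=0.298623
d^4_{-4,-1}: single k=3 term ⇒ +0.157780;  D = -0.112850-0.110270i
d^4_{-3,-1}: k∈[2..3] ⇒ +0.534837 -0.087274 = +0.447563;  D = +0.093854+0.437612i
d^4_{-2,-1}: k∈[1..3] ⇒ +0.913652 -0.447264 +0.029194 = +0.495581;  D = +0.181253-0.461246i
d^4_{-1,-1}: k∈[0..3] ⇒ +0.688237 -1.010747 +0.197918 -0.006459 = -0.131051;  D = +0.107365-0.075148i
d^4_{0,-1}: k∈[0..3] ⇒ -0.963074 +0.565750 -0.055391 +0.000904 = -0.451811;  D = -0.451670+0.011287i
d^4_{1,-1}: k∈[0..3] ⇒ +0.673832 -0.197918 +0.009689 -0.000063 = +0.485539;  D = -0.411193-0.258202i
d^4_{2,-1}: k∈[0..2] ⇒ -0.298176 +0.043790 -0.000857 = -0.255243;  D = -0.105102-0.232600i
d^4_{3,-1}: k∈[0..1] ⇒ +0.087274 -0.005127 = +0.082147;  D = +0.013193-0.081081i
d^4_{4,-1}: single k=0 term ⇒ -0.015448;  D = +0.010496-0.011335i
Y_4^{m'}(θ=1.1054,φ=3.5385) and Σ D·Y over m':
  (-0.1128-0.1103i)·(-0.0048-0.2822i)  (+0.0939+0.4376i)·(-0.1487+0.3723i)  (+0.1813-0.4612i)·(+0.0768-0.0781i)  (+0.1074-0.0751i)·(+0.2783-0.1166i)  (-0.4517+0.0113i)·(-0.1716+0.0000i)  (-0.4112-0.2582i)·(-0.2783-0.1166i)  (-0.1051-0.2326i)·(+0.0768+0.0781i)  (+0.0132-0.0811i)·(+0.1487+0.3723i)  (+0.0105-0.0113i)·(-0.0048+0.2822i)
Y_4^-1(R⁻¹ n̂) = -0.001231+0.006915i

Re=-0.0012 Im=0.0069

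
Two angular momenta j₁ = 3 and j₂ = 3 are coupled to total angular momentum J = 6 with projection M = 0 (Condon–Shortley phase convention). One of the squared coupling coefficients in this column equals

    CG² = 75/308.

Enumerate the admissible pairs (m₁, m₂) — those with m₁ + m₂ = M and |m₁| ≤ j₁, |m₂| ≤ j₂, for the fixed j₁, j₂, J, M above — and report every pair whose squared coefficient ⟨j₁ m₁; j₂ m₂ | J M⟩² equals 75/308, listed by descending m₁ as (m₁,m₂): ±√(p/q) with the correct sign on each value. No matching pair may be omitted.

Admissible pairs with m₁+m₂ = M = 0: (-3,3), (-2,2), (-1,1), (0,0), (1,-1), (2,-2), (3,-3)
  (m₁,m₂)=(3,-3): CG² = 1/924, CG = +√(1/924)
  (m₁,m₂)=(2,-2): CG² = 3/77, CG = +√(3/77)
  (m₁,m₂)=(1,-1): CG² = 75/308, CG = +√(75/308)   ← matches the target
  (m₁,m₂)=(0,0): CG² = 100/231, CG = +√(100/231)
  (m₁,m₂)=(-1,1): CG² = 75/308, CG = +√(75/308)   ← matches the target
  (m₁,m₂)=(-2,2): CG² = 3/77, CG = +√(3/77)
  (m₁,m₂)=(-3,3): CG² = 1/924, CG = +√(1/924)
Pairs with CG² = 75/308: (1,-1): +√(75/308); (-1,1): +√(75/308)

(1,-1): +√(75/308); (-1,1): +√(75/308)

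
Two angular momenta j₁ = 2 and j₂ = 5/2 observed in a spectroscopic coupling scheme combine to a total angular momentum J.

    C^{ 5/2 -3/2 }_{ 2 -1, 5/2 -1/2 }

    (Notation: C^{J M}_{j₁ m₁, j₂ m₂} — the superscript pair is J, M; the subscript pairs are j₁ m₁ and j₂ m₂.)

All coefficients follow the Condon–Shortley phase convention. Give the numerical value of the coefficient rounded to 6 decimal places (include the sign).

-0.414039

triangle: 2!·2!·3!/8! = 24/40320
(j±m)!: 1!·3!·2!·3!·1!·4! = 1728
prefactor² = (2J+1)·Δ·N² = 216/35
  k=1: −1/(1!·1!·2!·1!·0!·2!) = -1/4
  k=2: +1/(2!·0!·1!·0!·1!·3!) = 1/12
Σ = -1/6  ⇒  CG² = 216/35·(-1/6)² = 6/35
CG = −√(6/35) = -0.414039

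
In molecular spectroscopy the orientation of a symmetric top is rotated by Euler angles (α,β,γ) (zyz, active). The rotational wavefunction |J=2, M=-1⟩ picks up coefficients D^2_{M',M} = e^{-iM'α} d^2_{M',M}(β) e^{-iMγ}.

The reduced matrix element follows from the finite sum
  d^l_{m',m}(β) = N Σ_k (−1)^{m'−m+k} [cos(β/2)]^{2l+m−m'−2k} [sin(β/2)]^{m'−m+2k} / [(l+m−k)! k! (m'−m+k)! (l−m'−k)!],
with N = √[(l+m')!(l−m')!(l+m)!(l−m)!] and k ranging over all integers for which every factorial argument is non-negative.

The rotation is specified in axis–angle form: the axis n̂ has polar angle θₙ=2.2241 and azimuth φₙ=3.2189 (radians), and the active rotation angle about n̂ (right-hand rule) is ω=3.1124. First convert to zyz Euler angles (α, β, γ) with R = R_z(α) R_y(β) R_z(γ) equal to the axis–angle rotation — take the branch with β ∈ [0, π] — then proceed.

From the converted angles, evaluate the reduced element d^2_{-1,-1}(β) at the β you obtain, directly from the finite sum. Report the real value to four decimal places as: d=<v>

Axis–angle → zyz. n̂ = (sinθₙcosφₙ, sinθₙsinφₙ, cosθₙ) = (-0.791708, -0.061327, -0.607813), ω = 3.1124.
R = I cosω + sinω [n̂]ₓ + (1−cosω) n̂n̂ᵀ gives
  R = [+0.253763, +0.114827, +0.960426; +0.079345, -0.992054, +0.097644; +0.964007, +0.051426, -0.260858]
β = atan2(√(R₁₃²+R₂₃²), R₃₃) = 1.834707; α = atan2(R₂₃, R₁₃) mod 2π = 0.101319; γ = atan2(R₃₂, −R₃₁) mod 2π = 3.088297
d^2_{-1,-1}(β=1.8347) via the finite sum:
With c≡cos(β/2)=0.607924 and s≡sin(β/2)=0.793996, N=[1·6·1·6]^{1/2}=6.000000
The bounds max(0,m−m')=0 and min(l+m,l−m')=1 give 2 terms
  k=0: (−1)^0·6.0000/(6)·0.6079^4·0.7940^0 = +0.136583
  k=1: (−1)^1·6.0000/(2)·0.6079^2·0.7940^2 = -0.698965
d^2_{-1,-1}(1.8347) = +0.136583 -0.698965 = -0.562382

d=-0.5624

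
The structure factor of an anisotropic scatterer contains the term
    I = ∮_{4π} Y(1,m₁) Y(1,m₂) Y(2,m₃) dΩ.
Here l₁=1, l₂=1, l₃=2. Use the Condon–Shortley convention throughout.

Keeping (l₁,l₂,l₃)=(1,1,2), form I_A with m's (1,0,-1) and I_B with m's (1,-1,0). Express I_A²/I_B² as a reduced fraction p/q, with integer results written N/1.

l's match ⇒ only the (l;m) 3-j factors differ between A and B.
A: triangle coeff Δ(1,1,2) = 1/30; Σ_t [0,0]: t=0:+1/2 = 1/2; (3j)²=1/10 [(1 1 2; 1 0 -1)], sign=-1
B: triangle coeff Δ(1,1,2) = 1/30; Σ_t [0,0]: t=0:+1/4 = 1/4; (3j)²=1/30 [(1 1 2; 1 -1 0)], sign=+1
I_A²/I_B² = (1/10)/(1/30) = 3/1

3/1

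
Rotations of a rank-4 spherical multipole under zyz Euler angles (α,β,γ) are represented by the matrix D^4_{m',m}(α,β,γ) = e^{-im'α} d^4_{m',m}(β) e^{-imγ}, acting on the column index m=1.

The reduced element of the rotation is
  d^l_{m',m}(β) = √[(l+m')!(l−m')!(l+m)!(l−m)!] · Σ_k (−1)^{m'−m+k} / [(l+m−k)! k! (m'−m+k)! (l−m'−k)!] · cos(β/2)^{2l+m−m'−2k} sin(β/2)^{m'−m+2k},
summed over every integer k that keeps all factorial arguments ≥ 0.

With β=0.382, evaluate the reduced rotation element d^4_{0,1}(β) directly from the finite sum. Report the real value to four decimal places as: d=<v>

d^4_{0,1}(β=0.3820) via the finite sum:
With c≡cos(β/2)=0.981815 and s≡sin(β/2)=0.189841, N=[24·24·120·6]^{1/2}=643.987578
Admissible k: 1..4 (factorial args all ≥0)
  k=1: (−1)^0·643.9876/(144)·0.9818^7·0.1898^1 = +0.746641
  k=2: (−1)^1·643.9876/(24)·0.9818^5·0.1898^3 = -0.167488
  k=3: (−1)^2·643.9876/(24)·0.9818^3·0.1898^5 = +0.006262
  k=4: (−1)^3·643.9876/(144)·0.9818^1·0.1898^7 = -0.000039
d^4_{0,1}(0.3820) = +0.746641 -0.167488 +0.006262 -0.000039 = +0.585376

d=0.5854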